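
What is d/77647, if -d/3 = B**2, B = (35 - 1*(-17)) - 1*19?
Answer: -3267/77647 ≈ -0.042075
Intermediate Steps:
B = 33 (B = (35 + 17) - 19 = 52 - 19 = 33)
d = -3267 (d = -3*33**2 = -3*1089 = -3267)
d/77647 = -3267/77647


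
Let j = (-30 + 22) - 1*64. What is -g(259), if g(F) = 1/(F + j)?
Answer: -1/187 ≈ -0.0053476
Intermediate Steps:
j = -72 (j = -8 - 64 = -72)
g(F) = 1/(-72 + F) (g(F) = 1/(F - 72) = 1/(-72 + F))
-g(259) = -1/(-72 + 259) = -1/187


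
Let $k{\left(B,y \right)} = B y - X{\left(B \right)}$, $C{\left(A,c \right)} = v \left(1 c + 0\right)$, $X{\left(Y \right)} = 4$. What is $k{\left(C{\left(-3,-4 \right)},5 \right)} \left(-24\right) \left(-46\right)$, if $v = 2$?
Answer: $-48576$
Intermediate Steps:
$C{\left(A,c \right)} = 2 c$ ($C{\left(A,c \right)} = 2 \left(1 c + 0\right) = 2 \left(c + 0\right) = 2 c$)
$k{\left(B,y \right)} = -4 + B y$ ($k{\left(B,y \right)} = B y - 4 = -4 + B y$)
$k{\left(C{\left(-3,-4 \right)},5 \right)} \left(-24\right) \left(-46\right) = \left(-4 + 2 \left(-4\right) 5\right) \left(-24\right) \left(-46\right) = \left(-4 - 40\right) \left(-24\right) \left(-46\right) = \left(-44\right) \left(-24\right) \left(-46\right) = 1056 \left(-46\right) = -48576$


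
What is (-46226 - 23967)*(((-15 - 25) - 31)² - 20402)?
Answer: 1078234673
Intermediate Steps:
(-46226 - 23967)*(((-15 - 25) - 31)² - 20402) = -70193*((-40 - 31)² - 20402) = -70193*((-71)² - 20402) = -70193*(5041 - 20402) = -70193*(-15361) = 1078234673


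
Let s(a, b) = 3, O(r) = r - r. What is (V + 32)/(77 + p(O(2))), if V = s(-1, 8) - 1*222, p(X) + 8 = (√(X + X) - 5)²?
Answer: -187/94 ≈ -1.9894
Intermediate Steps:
O(r) = 0
p(X) = -8 + (-5 + √2*√X)² (p(X) = -8 + (√(X + X) - 5)² = -8 + (√(2*X) - 5)² = -8 + (√2*√X - 5)² = -8 + (-5 + √2*√X)²)
V = -219 (V = 3 - 1*222 = 3 - 222 = -219)
(V + 32)/(77 + p(O(2))) = (-219 + 32)/(77 + (-8 + (-5 + √2*√0)²)) = -187/(77 + (-8 + (-5 + √2*0)²)) = -187/(77 + (-8 + (-5 + 0)²)) = -187/(77 + (-8 + (-5)²)) = -187/(77 + (-8 + 25)) = -187/(77 + 17) = -187/94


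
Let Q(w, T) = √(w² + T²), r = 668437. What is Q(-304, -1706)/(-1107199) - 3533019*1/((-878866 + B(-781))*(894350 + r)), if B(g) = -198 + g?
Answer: 1177673/458336776005 - 2*√750713/1107199 ≈ -0.0015625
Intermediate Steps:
Q(w, T) = √(T² + w²)
Q(-304, -1706)/(-1107199) - 3533019*1/((-878866 + B(-781))*(894350 + r)) = √((-1706)² + (-304)²)/(-1107199) - 3533019*1/((-878866 + (-198 - 781))*(894350 + 668437)) = √(2910436 + 92416)*(-1/1107199) - 3533019*1/(1562787*(-878866 - 979)) = √3002852*(-1/1107199) - 3533019/(1562787*(-879845)) = (2*√750713)*(-1/1107199) - 3533019/(-1375010328015) = -2*√750713/1107199 - 3533019*(-1/1375010328015) = -2*√750713/1107199 + 1177673/458336776005 = 1177673/458336776005 - 2*√750713/1107199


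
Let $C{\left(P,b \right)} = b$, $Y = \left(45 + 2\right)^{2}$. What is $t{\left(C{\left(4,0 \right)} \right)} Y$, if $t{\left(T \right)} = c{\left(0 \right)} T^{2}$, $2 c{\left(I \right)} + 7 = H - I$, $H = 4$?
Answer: $0$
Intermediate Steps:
$Y = 2209$ ($Y = 47^{2} = 2209$)
$c{\left(I \right)} = - \frac{3}{2} - \frac{I}{2}$ ($c{\left(I \right)} = - \frac{7}{2} + \frac{4 - I}{2} = - \frac{7}{2} - \left(-2 + \frac{I}{2}\right) = - \frac{3}{2} - \frac{I}{2}$)
$t{\left(T \right)} = - \frac{3 T^{2}}{2}$ ($t{\left(T \right)} = \left(- \frac{3}{2} - 0\right) T^{2} = \left(- \frac{3}{2} + 0\right) T^{2} = - \frac{3 T^{2}}{2}$)
$t{\left(C{\left(4,0 \right)} \right)} Y = - \frac{3 \cdot 0^{2}}{2} \cdot 2209 = \left(- \frac{3}{2}\right) 0 \cdot 2209 = 0 \cdot 2209 = 0$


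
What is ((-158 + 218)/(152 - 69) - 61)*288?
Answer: -1440864/83 ≈ -17360.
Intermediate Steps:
((-158 + 218)/(152 - 69) - 61)*288 = (60/83 - 61)*288 = -5003/83*288 = -1440864/83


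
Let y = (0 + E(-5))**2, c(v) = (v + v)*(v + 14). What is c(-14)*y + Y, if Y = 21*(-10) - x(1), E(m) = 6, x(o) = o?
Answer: -211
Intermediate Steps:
c(v) = 2*v*(14 + v) (c(v) = (2*v)*(14 + v) = 2*v*(14 + v))
Y = -211 (Y = 21*(-10) - 1*1 = -210 - 1 = -211)
y = 36 (y = (0 + 6)**2 = 6**2 = 36)
c(-14)*y + Y = (2*(-14)*(14 - 14))*36 - 211 = (2*(-14)*0)*36 - 211 = 0*36 - 211 = 0 - 211 = -211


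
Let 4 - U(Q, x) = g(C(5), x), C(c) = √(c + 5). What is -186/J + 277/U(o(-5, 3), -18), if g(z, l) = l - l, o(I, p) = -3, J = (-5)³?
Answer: 35369/500 ≈ 70.738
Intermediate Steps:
C(c) = √(5 + c)
J = -125
g(z, l) = 0
U(Q, x) = 4 (U(Q, x) = 4 - 1*0 = 4 + 0 = 4)
-186/J + 277/U(o(-5, 3), -18) = -186/(-125) + 277/4 = -186*(-1/125) + 277*(¼) = 186/125 + 277/4 = 35369/500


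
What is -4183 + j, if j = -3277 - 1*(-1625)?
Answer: -5835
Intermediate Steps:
j = -1652 (j = -3277 + 1625 = -1652)
-4183 + j = -4183 - 1652 = -5835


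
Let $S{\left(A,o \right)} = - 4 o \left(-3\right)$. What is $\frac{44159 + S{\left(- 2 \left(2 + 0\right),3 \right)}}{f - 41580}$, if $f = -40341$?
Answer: $- \frac{44195}{81921} \approx -0.53948$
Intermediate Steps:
$S{\left(A,o \right)} = 12 o$
$\frac{44159 + S{\left(- 2 \left(2 + 0\right),3 \right)}}{f - 41580} = \frac{44159 + 12 \cdot 3}{-40341 - 41580} = \frac{44159 + 36}{-81921} = 44195 \left(- \frac{1}{81921}\right) = - \frac{44195}{81921}$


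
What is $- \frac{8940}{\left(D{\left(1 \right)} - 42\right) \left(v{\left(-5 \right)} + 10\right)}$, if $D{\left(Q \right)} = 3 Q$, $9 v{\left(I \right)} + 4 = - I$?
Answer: $\frac{26820}{1183} \approx 22.671$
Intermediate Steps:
$v{\left(I \right)} = - \frac{4}{9} - \frac{I}{9}$ ($v{\left(I \right)} = - \frac{4}{9} + \frac{\left(-1\right) I}{9} = - \frac{4}{9} - \frac{I}{9}$)
$- \frac{8940}{\left(D{\left(1 \right)} - 42\right) \left(v{\left(-5 \right)} + 10\right)} = - \frac{8940}{\left(3 \cdot 1 - 42\right) \left(\left(- \frac{4}{9} - - \frac{5}{9}\right) + 10\right)} = - \frac{8940}{\left(3 - 42\right) \left(\left(- \frac{4}{9} + \frac{5}{9}\right) + 10\right)} = - \frac{8940}{\left(-39\right) \left(\frac{1}{9} + 10\right)} = - \frac{8940}{\left(-39\right) \frac{91}{9}} = - \frac{8940}{- \frac{1183}{3}} = \left(-8940\right) \left(- \frac{3}{1183}\right) = \frac{26820}{1183}$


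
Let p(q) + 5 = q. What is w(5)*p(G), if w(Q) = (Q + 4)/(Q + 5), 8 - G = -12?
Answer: 27/2 ≈ 13.500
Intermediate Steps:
G = 20 (G = 8 - 1*(-12) = 8 + 12 = 20)
p(q) = -5 + q
w(Q) = (4 + Q)/(5 + Q)
w(5)*p(G) = ((4 + 5)/(5 + 5))*(-5 + 20) = (9/10)*15 = 27/2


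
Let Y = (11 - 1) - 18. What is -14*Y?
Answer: 112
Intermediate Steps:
Y = -8 (Y = 10 - 18 = -8)
-14*Y = -14*(-8) = 112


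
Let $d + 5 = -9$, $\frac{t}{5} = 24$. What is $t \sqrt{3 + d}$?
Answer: $120 i \sqrt{11} \approx 398.0 i$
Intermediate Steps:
$t = 120$ ($t = 5 \cdot 24 = 120$)
$d = -14$ ($d = -5 - 9 = -14$)
$t \sqrt{3 + d} = 120 \sqrt{3 - 14} = 120 \sqrt{-11} = 120 i \sqrt{11}$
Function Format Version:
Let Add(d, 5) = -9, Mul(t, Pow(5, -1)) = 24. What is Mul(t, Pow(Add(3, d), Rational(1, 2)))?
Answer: Mul(120, I, Pow(11, Rational(1, 2))) ≈ Mul(398.00, I)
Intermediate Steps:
t = 120 (t = Mul(5, 24) = 120)
d = -14 (d = Add(-5, -9) = -14)
Mul(t, Pow(Add(3, d), Rational(1, 2))) = Mul(120, Pow(Add(3, -14), Rational(1, 2))) = Mul(120, Pow(-11, Rational(1, 2))) = Mul(120, Mul(I, Pow(11, Rational(1, 2)))) = Mul(120, I, Pow(11, Rational(1, 2)))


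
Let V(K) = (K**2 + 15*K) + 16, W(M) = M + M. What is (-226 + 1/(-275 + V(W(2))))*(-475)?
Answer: 19645525/183 ≈ 1.0735e+5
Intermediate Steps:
W(M) = 2*M
V(K) = 16 + K**2 + 15*K
(-226 + 1/(-275 + V(W(2))))*(-475) = (-226 + 1/(-275 + (16 + (2*2)**2 + 15*(2*2))))*(-475) = (-226 + 1/(-275 + (16 + 4**2 + 15*4)))*(-475) = (-226 + 1/(-275 + (16 + 16 + 60)))*(-475) = (-226 + 1/(-275 + 92))*(-475) = (-226 + 1/(-183))*(-475) = (-226 - 1/183)*(-475) = -41359/183*(-475) = 19645525/183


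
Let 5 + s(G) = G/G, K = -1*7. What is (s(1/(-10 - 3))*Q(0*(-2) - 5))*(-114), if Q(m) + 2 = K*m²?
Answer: -80712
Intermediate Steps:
K = -7
s(G) = -4 (s(G) = -5 + G/G = -5 + 1 = -4)
Q(m) = -2 - 7*m²
(s(1/(-10 - 3))*Q(0*(-2) - 5))*(-114) = -4*(-2 - 7*(0*(-2) - 5)²)*(-114) = -4*(-2 - 7*(0 - 5)²)*(-114) = -4*(-2 - 7*(-5)²)*(-114) = -4*(-2 - 7*25)*(-114) = -4*(-2 - 175)*(-114) = -4*(-177)*(-114) = 708*(-114) = -80712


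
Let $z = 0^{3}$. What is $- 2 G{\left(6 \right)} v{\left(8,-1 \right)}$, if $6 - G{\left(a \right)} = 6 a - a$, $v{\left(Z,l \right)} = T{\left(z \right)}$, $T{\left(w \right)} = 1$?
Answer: $48$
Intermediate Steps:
$z = 0$
$v{\left(Z,l \right)} = 1$
$G{\left(a \right)} = 6 - 5 a$ ($G{\left(a \right)} = 6 - \left(6 a - a\right) = 6 - 5 a$)
$- 2 G{\left(6 \right)} v{\left(8,-1 \right)} = - 2 \left(6 - 30\right) 1 = \left(-2\right) \left(-24\right) 1 = 48 \cdot 1 = 48$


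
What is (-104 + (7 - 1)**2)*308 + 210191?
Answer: 189247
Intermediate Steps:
(-104 + (7 - 1)**2)*308 + 210191 = (-104 + 6**2)*308 + 210191 = (-104 + 36)*308 + 210191 = -68*308 + 210191 = -20944 + 210191 = 189247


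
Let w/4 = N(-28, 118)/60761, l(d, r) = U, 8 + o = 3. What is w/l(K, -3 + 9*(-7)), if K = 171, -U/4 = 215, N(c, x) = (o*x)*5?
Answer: 590/2612723 ≈ 0.00022582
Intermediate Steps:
o = -5 (o = -8 + 3 = -5)
N(c, x) = -25*x (N(c, x) = -5*x*5 = -25*x)
U = -860 (U = -4*215 = -860)
l(d, r) = -860
w = -11800/60761 (w = 4*(-25*118/60761) = 4*(-2950*1/60761) = 4*(-2950/60761) = -11800/60761 ≈ -0.19420)
w/l(K, -3 + 9*(-7)) = -11800/60761/(-860) = -11800/60761*(-1/860) = 590/2612723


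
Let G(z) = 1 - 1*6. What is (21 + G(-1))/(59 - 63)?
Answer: -4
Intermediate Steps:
G(z) = -5 (G(z) = 1 - 6 = -5)
(21 + G(-1))/(59 - 63) = (21 - 5)/(59 - 63) = 16/(-4) = 16*(-¼) = -4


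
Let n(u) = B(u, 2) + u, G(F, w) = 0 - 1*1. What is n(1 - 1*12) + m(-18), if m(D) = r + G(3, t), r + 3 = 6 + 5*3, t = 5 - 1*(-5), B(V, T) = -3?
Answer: 3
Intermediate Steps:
t = 10 (t = 5 + 5 = 10)
G(F, w) = -1 (G(F, w) = 0 - 1 = -1)
r = 18 (r = -3 + (6 + 5*3) = -3 + (6 + 15) = -3 + 21 = 18)
m(D) = 17 (m(D) = 18 - 1 = 17)
n(u) = -3 + u
n(1 - 1*12) + m(-18) = (-3 + (1 - 1*12)) + 17 = (-3 + (1 - 12)) + 17 = (-3 - 11) + 17 = -14 + 17 = 3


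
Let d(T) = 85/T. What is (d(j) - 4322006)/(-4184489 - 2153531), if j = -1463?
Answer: 6323094863/9272523260 ≈ 0.68192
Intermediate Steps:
(d(j) - 4322006)/(-4184489 - 2153531) = (85/(-1463) - 4322006)/(-4184489 - 2153531) = (85*(-1/1463) - 4322006)/(-6338020) = (-85/1463 - 4322006)*(-1/6338020) = -6323094863/1463*(-1/6338020) = 6323094863/9272523260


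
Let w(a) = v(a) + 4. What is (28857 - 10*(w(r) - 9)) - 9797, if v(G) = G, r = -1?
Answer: 19120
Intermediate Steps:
w(a) = 4 + a (w(a) = a + 4 = 4 + a)
(28857 - 10*(w(r) - 9)) - 9797 = (28857 - 10*((4 - 1) - 9)) - 9797 = (28857 - 10*(3 - 9)) - 9797 = (28857 - 10*(-6)) - 9797 = (28857 + 60) - 9797 = 28917 - 9797 = 19120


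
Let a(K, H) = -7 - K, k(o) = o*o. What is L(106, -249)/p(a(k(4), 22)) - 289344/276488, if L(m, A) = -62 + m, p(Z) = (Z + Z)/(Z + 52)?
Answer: -22881782/794903 ≈ -28.786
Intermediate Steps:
k(o) = o**2
p(Z) = 2*Z/(52 + Z) (p(Z) = (2*Z)/(52 + Z) = 2*Z/(52 + Z))
L(106, -249)/p(a(k(4), 22)) - 289344/276488 = (-62 + 106)/((2*(-7 - 1*4**2)/(52 + (-7 - 1*4**2)))) - 289344/276488 = 44/((2*(-7 - 1*16)/(52 + (-7 - 1*16)))) - 289344*1/276488 = 44/((2*(-7 - 16)/(52 + (-7 - 16)))) - 36168/34561 = 44/((2*(-23)/(52 - 23))) - 36168/34561 = 44/((2*(-23)/29)) - 36168/34561 = 44/((2*(-23)*(1/29))) - 36168/34561 = 44/(-46/29) - 36168/34561 = 44*(-29/46) - 36168/34561 = -638/23 - 36168/34561 = -22881782/794903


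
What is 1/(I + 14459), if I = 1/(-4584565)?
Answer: 4584565/66288225334 ≈ 6.9161e-5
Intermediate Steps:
I = -1/4584565 ≈ -2.1812e-7
1/(I + 14459) = 1/(-1/4584565 + 14459) = 1/(66288225334/4584565) = 4584565/66288225334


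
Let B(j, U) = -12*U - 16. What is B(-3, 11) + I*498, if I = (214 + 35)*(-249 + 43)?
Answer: -25544560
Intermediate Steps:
B(j, U) = -16 - 12*U
I = -51294 (I = 249*(-206) = -51294)
B(-3, 11) + I*498 = (-16 - 12*11) - 51294*498 = (-16 - 132) - 25544412 = -148 - 25544412 = -25544560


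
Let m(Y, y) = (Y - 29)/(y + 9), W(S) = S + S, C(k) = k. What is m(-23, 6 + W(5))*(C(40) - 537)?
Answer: 25844/25 ≈ 1033.8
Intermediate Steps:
W(S) = 2*S
m(Y, y) = (-29 + Y)/(9 + y)
m(-23, 6 + W(5))*(C(40) - 537) = ((-29 - 23)/(9 + (6 + 2*5)))*(40 - 537) = (-52/(9 + (6 + 10)))*(-497) = (-52/(9 + 16))*(-497) = (-52/25)*(-497) = ((1/25)*(-52))*(-497) = -52/25*(-497) = 25844/25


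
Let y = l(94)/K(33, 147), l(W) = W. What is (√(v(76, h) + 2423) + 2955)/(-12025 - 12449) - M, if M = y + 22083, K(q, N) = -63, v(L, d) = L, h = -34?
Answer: -11348941385/513954 - 7*√51/24474 ≈ -22082.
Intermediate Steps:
y = -94/63 (y = 94/(-63) = 94*(-1/63) = -94/63 ≈ -1.4921)
M = 1391135/63 (M = -94/63 + 22083 = 1391135/63 ≈ 22082.)
(√(v(76, h) + 2423) + 2955)/(-12025 - 12449) - M = (√(76 + 2423) + 2955)/(-12025 - 12449) - 1*1391135/63 = (√2499 + 2955)/(-24474) - 1391135/63 = (7*√51 + 2955)*(-1/24474) - 1391135/63 = (2955 + 7*√51)*(-1/24474) - 1391135/63 = (-985/8158 - 7*√51/24474) - 1391135/63 = -11348941385/513954 - 7*√51/24474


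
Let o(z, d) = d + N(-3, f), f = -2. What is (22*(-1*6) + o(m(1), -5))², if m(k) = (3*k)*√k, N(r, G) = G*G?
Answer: 17689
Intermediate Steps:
N(r, G) = G²
m(k) = 3*k^(3/2)
o(z, d) = 4 + d (o(z, d) = d + (-2)² = d + 4 = 4 + d)
(22*(-1*6) + o(m(1), -5))² = (22*(-1*6) + (4 - 5))² = (22*(-6) - 1)² = (-132 - 1)² = (-133)² = 17689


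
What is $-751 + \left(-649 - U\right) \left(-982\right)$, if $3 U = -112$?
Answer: $\frac{1799717}{3} \approx 5.9991 \cdot 10^{5}$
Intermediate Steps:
$U = - \frac{112}{3}$ ($U = \frac{1}{3} \left(-112\right) = - \frac{112}{3} \approx -37.333$)
$-751 + \left(-649 - U\right) \left(-982\right) = -751 + \left(-649 - - \frac{112}{3}\right) \left(-982\right) = -751 + \left(-649 + \frac{112}{3}\right) \left(-982\right) = -751 - - \frac{1801970}{3} = -751 + \frac{1801970}{3} = \frac{1799717}{3}$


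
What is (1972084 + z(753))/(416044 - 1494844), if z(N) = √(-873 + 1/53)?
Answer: -493021/269700 - I*√613051/28588200 ≈ -1.828 - 2.7388e-5*I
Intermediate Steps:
z(N) = 2*I*√613051/53 (z(N) = √(-873 + 1/53) = √(-46268/53) = 2*I*√613051/53)
(1972084 + z(753))/(416044 - 1494844) = (1972084 + 2*I*√613051/53)/(416044 - 1494844) = (1972084 + 2*I*√613051/53)/(-1078800) = (1972084 + 2*I*√613051/53)*(-1/1078800) = -493021/269700 - I*√613051/28588200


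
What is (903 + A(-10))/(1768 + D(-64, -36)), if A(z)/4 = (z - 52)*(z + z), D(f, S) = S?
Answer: 5863/1732 ≈ 3.3851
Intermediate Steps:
A(z) = 8*z*(-52 + z) (A(z) = 4*((z - 52)*(z + z)) = 4*((-52 + z)*(2*z)) = 4*(2*z*(-52 + z)) = 8*z*(-52 + z))
(903 + A(-10))/(1768 + D(-64, -36)) = (903 + 8*(-10)*(-52 - 10))/(1768 - 36) = (903 + 8*(-10)*(-62))/1732 = (903 + 4960)*(1/1732) = 5863*(1/1732) = 5863/1732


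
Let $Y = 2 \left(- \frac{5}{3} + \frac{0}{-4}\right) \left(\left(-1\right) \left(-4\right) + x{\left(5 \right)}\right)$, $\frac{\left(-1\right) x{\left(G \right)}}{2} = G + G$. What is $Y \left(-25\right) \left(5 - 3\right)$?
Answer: $- \frac{8000}{3} \approx -2666.7$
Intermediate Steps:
$x{\left(G \right)} = - 4 G$ ($x{\left(G \right)} = - 2 \left(G + G\right) = - 2 \cdot 2 G = - 4 G$)
$Y = \frac{160}{3}$ ($Y = 2 \left(- \frac{5}{3} + \frac{0}{-4}\right) \left(\left(-1\right) \left(-4\right) - 20\right) = 2 \left(\left(-5\right) \frac{1}{3} + 0 \left(- \frac{1}{4}\right)\right) \left(4 - 20\right) = 2 \left(- \frac{5}{3} + 0\right) \left(-16\right) = 2 \left(- \frac{5}{3}\right) \left(-16\right) = \left(- \frac{10}{3}\right) \left(-16\right) = \frac{160}{3} \approx 53.333$)
$Y \left(-25\right) \left(5 - 3\right) = \frac{160}{3} \left(-25\right) \left(5 - 3\right) = - \frac{4000 \left(5 - 3\right)}{3} = \left(- \frac{4000}{3}\right) 2 = - \frac{8000}{3}$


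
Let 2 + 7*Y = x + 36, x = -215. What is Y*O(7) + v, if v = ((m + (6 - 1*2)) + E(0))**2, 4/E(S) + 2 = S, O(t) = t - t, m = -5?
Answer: 9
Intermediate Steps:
O(t) = 0
Y = -181/7 (Y = -2/7 + (-215 + 36)/7 = -2/7 + (1/7)*(-179) = -2/7 - 179/7 = -181/7 ≈ -25.857)
E(S) = 4/(-2 + S)
v = 9 (v = ((-5 + (6 - 1*2)) + 4/(-2 + 0))**2 = ((-5 + (6 - 2)) + 4/(-2))**2 = ((-5 + 4) + 4*(-1/2))**2 = (-1 - 2)**2 = (-3)**2 = 9)
Y*O(7) + v = -181/7*0 + 9 = 0 + 9 = 9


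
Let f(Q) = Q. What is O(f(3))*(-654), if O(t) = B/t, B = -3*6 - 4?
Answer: 4796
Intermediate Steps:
B = -22 (B = -18 - 4 = -22)
O(t) = -22/t
O(f(3))*(-654) = -22/3*(-654) = 4796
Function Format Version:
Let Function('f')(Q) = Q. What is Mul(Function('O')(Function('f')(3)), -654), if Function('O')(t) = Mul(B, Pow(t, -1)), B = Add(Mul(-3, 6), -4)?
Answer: 4796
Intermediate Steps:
B = -22 (B = Add(-18, -4) = -22)
Function('O')(t) = Mul(-22, Pow(t, -1))
Mul(Function('O')(Function('f')(3)), -654) = Mul(Mul(-22, Pow(3, -1)), -654) = Mul(Mul(-22, Rational(1, 3)), -654) = Mul(Rational(-22, 3), -654) = 4796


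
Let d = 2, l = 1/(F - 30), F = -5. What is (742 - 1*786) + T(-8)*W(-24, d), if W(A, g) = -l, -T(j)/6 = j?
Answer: -1492/35 ≈ -42.629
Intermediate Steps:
T(j) = -6*j
l = -1/35 (l = 1/(-5 - 30) = 1/(-35) = -1/35 ≈ -0.028571)
W(A, g) = 1/35 (W(A, g) = -1*(-1/35) = 1/35)
(742 - 1*786) + T(-8)*W(-24, d) = (742 - 1*786) - 6*(-8)*(1/35) = (742 - 786) + 48*(1/35) = -44 + 48/35 = -1492/35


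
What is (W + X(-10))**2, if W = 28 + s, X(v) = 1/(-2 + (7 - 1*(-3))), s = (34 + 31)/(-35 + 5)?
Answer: 388129/576 ≈ 673.83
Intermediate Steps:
s = -13/6 (s = 65/(-30) = 65*(-1/30) = -13/6 ≈ -2.1667)
X(v) = 1/8 (X(v) = 1/(-2 + (7 + 3)) = 1/(-2 + 10) = 1/8)
W = 155/6 (W = 28 - 13/6 = 155/6 ≈ 25.833)
(W + X(-10))**2 = (155/6 + 1/8)**2 = (623/24)**2 = 388129/576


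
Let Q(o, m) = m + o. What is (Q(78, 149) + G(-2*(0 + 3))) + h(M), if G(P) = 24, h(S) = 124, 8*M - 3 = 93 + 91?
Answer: 375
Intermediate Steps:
M = 187/8 (M = 3/8 + (93 + 91)/8 = 3/8 + (⅛)*184 = 3/8 + 23 = 187/8 ≈ 23.375)
(Q(78, 149) + G(-2*(0 + 3))) + h(M) = ((149 + 78) + 24) + 124 = (227 + 24) + 124 = 251 + 124 = 375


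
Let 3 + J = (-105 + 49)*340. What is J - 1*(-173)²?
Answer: -48972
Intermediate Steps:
J = -19043 (J = -3 + (-105 + 49)*340 = -3 - 56*340 = -3 - 19040 = -19043)
J - 1*(-173)² = -19043 - 1*(-173)² = -19043 - 1*29929 = -19043 - 29929 = -48972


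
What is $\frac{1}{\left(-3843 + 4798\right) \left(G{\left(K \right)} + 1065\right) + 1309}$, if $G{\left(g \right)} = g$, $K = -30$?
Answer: $\frac{1}{989734} \approx 1.0104 \cdot 10^{-6}$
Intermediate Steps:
$\frac{1}{\left(-3843 + 4798\right) \left(G{\left(K \right)} + 1065\right) + 1309} = \frac{1}{\left(-3843 + 4798\right) \left(-30 + 1065\right) + 1309} = \frac{1}{955 \cdot 1035 + 1309} = \frac{1}{988425 + 1309} = \frac{1}{989734}$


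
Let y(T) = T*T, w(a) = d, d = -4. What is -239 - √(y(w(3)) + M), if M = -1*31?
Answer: -239 - I*√15 ≈ -239.0 - 3.873*I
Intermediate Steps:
w(a) = -4
y(T) = T²
M = -31
-239 - √(y(w(3)) + M) = -239 - √((-4)² - 31) = -239 - √(16 - 31) = -239 - √(-15) = -239 - I*√15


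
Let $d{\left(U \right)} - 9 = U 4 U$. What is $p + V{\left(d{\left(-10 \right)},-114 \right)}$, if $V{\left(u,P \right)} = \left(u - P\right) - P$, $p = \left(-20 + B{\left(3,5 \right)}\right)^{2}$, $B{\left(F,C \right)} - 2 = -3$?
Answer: $1078$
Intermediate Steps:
$d{\left(U \right)} = 9 + 4 U^{2}$ ($d{\left(U \right)} = 9 + U 4 U = 9 + 4 U U = 9 + 4 U^{2}$)
$B{\left(F,C \right)} = -1$ ($B{\left(F,C \right)} = 2 - 3 = -1$)
$p = 441$ ($p = \left(-20 - 1\right)^{2} = \left(-21\right)^{2} = 441$)
$V{\left(u,P \right)} = u - 2 P$
$p + V{\left(d{\left(-10 \right)},-114 \right)} = 441 + \left(\left(9 + 4 \left(-10\right)^{2}\right) - -228\right) = 441 + \left(\left(9 + 4 \cdot 100\right) + 228\right) = 441 + \left(\left(9 + 400\right) + 228\right) = 441 + \left(409 + 228\right) = 441 + 637 = 1078$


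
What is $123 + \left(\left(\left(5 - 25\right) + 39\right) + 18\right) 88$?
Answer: $3379$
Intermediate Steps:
$123 + \left(\left(\left(5 - 25\right) + 39\right) + 18\right) 88 = 123 + \left(\left(-20 + 39\right) + 18\right) 88 = 123 + \left(19 + 18\right) 88 = 123 + 37 \cdot 88 = 123 + 3256 = 3379$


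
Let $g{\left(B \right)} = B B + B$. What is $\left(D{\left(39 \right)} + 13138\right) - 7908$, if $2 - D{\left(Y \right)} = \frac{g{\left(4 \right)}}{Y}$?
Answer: $\frac{204028}{39} \approx 5231.5$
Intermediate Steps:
$g{\left(B \right)} = B + B^{2}$ ($g{\left(B \right)} = B^{2} + B = B + B^{2}$)
$D{\left(Y \right)} = 2 - \frac{20}{Y}$ ($D{\left(Y \right)} = 2 - \frac{4 \left(1 + 4\right)}{Y} = 2 - \frac{4 \cdot 5}{Y} = 2 - \frac{20}{Y}$)
$\left(D{\left(39 \right)} + 13138\right) - 7908 = \left(\left(2 - \frac{20}{39}\right) + 13138\right) - 7908 = \left(\frac{58}{39} + 13138\right) - 7908 = \frac{512440}{39} - 7908 = \frac{204028}{39}$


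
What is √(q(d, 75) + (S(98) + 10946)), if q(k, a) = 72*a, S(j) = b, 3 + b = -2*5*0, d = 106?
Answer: √16343 ≈ 127.84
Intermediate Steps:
b = -3 (b = -3 - 2*5*0 = -3 - 10*0 = -3 + 0 = -3)
S(j) = -3
√(q(d, 75) + (S(98) + 10946)) = √(72*75 + (-3 + 10946)) = √(5400 + 10943) = √16343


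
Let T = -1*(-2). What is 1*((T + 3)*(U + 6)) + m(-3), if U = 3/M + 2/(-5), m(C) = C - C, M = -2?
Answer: 41/2 ≈ 20.500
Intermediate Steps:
m(C) = 0
T = 2
U = -19/10 (U = 3/(-2) + 2/(-5) = 3*(-½) + 2*(-⅕) = -3/2 - ⅖ = -19/10 ≈ -1.9000)
1*((T + 3)*(U + 6)) + m(-3) = 1*((2 + 3)*(-19/10 + 6)) + 0 = 1*(5*(41/10)) + 0 = 1*(41/2) + 0 = 41/2 + 0 = 41/2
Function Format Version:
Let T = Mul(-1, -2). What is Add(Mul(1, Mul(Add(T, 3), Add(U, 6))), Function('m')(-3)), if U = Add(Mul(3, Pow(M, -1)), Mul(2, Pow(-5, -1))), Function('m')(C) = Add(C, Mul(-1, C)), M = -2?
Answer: Rational(41, 2) ≈ 20.500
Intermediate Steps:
Function('m')(C) = 0
T = 2
U = Rational(-19, 10) (U = Add(Mul(3, Pow(-2, -1)), Mul(2, Pow(-5, -1))) = Add(Mul(3, Rational(-1, 2)), Mul(2, Rational(-1, 5))) = Add(Rational(-3, 2), Rational(-2, 5)) = Rational(-19, 10) ≈ -1.9000)
Add(Mul(1, Mul(Add(T, 3), Add(U, 6))), Function('m')(-3)) = Add(Mul(1, Mul(Add(2, 3), Add(Rational(-19, 10), 6))), 0) = Add(Mul(1, Mul(5, Rational(41, 10))), 0) = Add(Mul(1, Rational(41, 2)), 0) = Add(Rational(41, 2), 0) = Rational(41, 2)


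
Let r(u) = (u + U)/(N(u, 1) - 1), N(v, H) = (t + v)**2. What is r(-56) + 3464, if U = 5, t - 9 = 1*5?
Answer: 6106981/1763 ≈ 3464.0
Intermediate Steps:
t = 14 (t = 9 + 1*5 = 9 + 5 = 14)
N(v, H) = (14 + v)**2
r(u) = (5 + u)/(-1 + (14 + u)**2) (r(u) = (u + 5)/((14 + u)**2 - 1) = (5 + u)/(-1 + (14 + u)**2))
r(-56) + 3464 = (5 - 56)/(-1 + (14 - 56)**2) + 3464 = -51/(-1 + (-42)**2) + 3464 = -51/(-1 + 1764) + 3464 = -51/1763 + 3464 = 6106981/1763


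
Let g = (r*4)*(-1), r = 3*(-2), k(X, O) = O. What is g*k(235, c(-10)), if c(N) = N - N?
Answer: 0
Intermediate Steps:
c(N) = 0
r = -6
g = 24 (g = -6*4*(-1) = -24*(-1) = 24)
g*k(235, c(-10)) = 24*0 = 0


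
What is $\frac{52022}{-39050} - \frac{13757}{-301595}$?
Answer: $- \frac{1515236424}{1177728475} \approx -1.2866$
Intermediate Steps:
$\frac{52022}{-39050} - \frac{13757}{-301595} = 52022 \left(- \frac{1}{39050}\right) - - \frac{13757}{301595} = - \frac{26011}{19525} + \frac{13757}{301595} = - \frac{1515236424}{1177728475}$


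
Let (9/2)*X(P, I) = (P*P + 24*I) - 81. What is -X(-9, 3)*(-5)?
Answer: 80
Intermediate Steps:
X(P, I) = -18 + 2*P²/9 + 16*I/3 (X(P, I) = 2*((P*P + 24*I) - 81)/9 = 2*((P² + 24*I) - 81)/9 = 2*(-81 + P² + 24*I)/9 = -18 + 2*P²/9 + 16*I/3)
-X(-9, 3)*(-5) = -(-18 + (2/9)*(-9)² + (16/3)*3)*(-5) = -(-18 + (2/9)*81 + 16)*(-5) = -(-18 + 18 + 16)*(-5) = -16*(-5) = -1*(-80) = 80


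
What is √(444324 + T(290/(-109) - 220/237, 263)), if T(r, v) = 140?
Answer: 4*√27779 ≈ 666.68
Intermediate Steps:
√(444324 + T(290/(-109) - 220/237, 263)) = √(444324 + 140) = √444464 = 4*√27779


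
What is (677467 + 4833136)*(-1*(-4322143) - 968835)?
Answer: 18478749124724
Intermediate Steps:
(677467 + 4833136)*(-1*(-4322143) - 968835) = 5510603*(4322143 - 968835) = 5510603*3353308 = 18478749124724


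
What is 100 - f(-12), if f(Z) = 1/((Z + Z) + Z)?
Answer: 3601/36 ≈ 100.03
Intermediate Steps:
f(Z) = 1/(3*Z) (f(Z) = 1/(2*Z + Z) = 1/(3*Z))
100 - f(-12) = 100 - 1/(3*(-12)) = 100 - (-1)/(3*12) = 100 - 1*(-1/36) = 100 + 1/36 = 3601/36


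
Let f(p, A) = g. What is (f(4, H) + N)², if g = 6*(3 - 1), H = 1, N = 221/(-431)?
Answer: 24512401/185761 ≈ 131.96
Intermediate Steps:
N = -221/431 (N = 221*(-1/431) = -221/431 ≈ -0.51276)
g = 12 (g = 6*2 = 12)
f(p, A) = 12
(f(4, H) + N)² = (12 - 221/431)² = (4951/431)² = 24512401/185761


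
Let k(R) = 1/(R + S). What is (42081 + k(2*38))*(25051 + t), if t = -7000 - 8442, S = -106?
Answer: 4043560087/10 ≈ 4.0436e+8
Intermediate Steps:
k(R) = 1/(-106 + R) (k(R) = 1/(R - 106) = 1/(-106 + R))
t = -15442
(42081 + k(2*38))*(25051 + t) = (42081 + 1/(-106 + 2*38))*(25051 - 15442) = (42081 + 1/(-106 + 76))*9609 = (42081 + 1/(-30))*9609 = (42081 - 1/30)*9609 = (1262429/30)*9609 = 4043560087/10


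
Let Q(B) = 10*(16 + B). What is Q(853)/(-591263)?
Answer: -8690/591263 ≈ -0.014697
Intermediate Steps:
Q(B) = 160 + 10*B
Q(853)/(-591263) = (160 + 10*853)/(-591263) = (160 + 8530)*(-1/591263) = 8690*(-1/591263) = -8690/591263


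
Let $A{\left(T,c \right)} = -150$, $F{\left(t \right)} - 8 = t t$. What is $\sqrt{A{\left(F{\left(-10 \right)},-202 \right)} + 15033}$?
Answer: $11 \sqrt{123} \approx 122.0$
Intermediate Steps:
$F{\left(t \right)} = 8 + t^{2}$ ($F{\left(t \right)} = 8 + t t = 8 + t^{2}$)
$\sqrt{A{\left(F{\left(-10 \right)},-202 \right)} + 15033} = \sqrt{-150 + 15033} = \sqrt{14883} = 11 \sqrt{123}$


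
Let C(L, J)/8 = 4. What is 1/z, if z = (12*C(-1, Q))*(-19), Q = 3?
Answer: -1/7296 ≈ -0.00013706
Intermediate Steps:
C(L, J) = 32 (C(L, J) = 8*4 = 32)
z = -7296 (z = (12*32)*(-19) = 384*(-19) = -7296)
1/z = 1/(-7296) = -1/7296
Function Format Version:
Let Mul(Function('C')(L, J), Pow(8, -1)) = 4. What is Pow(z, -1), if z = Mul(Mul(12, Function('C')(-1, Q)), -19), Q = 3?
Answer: Rational(-1, 7296) ≈ -0.00013706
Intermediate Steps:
Function('C')(L, J) = 32 (Function('C')(L, J) = Mul(8, 4) = 32)
z = -7296 (z = Mul(Mul(12, 32), -19) = Mul(384, -19) = -7296)
Pow(z, -1) = Pow(-7296, -1) = Rational(-1, 7296)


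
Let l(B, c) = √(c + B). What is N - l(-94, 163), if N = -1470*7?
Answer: -10290 - √69 ≈ -10298.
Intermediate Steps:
l(B, c) = √(B + c)
N = -10290
N - l(-94, 163) = -10290 - √(-94 + 163) = -10290 - √69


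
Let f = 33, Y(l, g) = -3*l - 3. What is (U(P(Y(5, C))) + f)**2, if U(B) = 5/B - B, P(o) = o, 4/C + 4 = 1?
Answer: 833569/324 ≈ 2572.7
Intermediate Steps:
C = -4/3 (C = 4/(-4 + 1) = 4/(-3) = 4*(-1/3) = -4/3 ≈ -1.3333)
Y(l, g) = -3 - 3*l
U(B) = -B + 5/B
(U(P(Y(5, C))) + f)**2 = ((-(-3 - 3*5) + 5/(-3 - 3*5)) + 33)**2 = ((-(-3 - 15) + 5/(-3 - 15)) + 33)**2 = ((-1*(-18) + 5/(-18)) + 33)**2 = ((18 + 5*(-1/18)) + 33)**2 = ((18 - 5/18) + 33)**2 = (319/18 + 33)**2 = (913/18)**2 = 833569/324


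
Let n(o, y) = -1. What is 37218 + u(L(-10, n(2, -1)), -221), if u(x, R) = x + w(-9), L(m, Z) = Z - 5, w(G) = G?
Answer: 37203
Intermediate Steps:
L(m, Z) = -5 + Z
u(x, R) = -9 + x (u(x, R) = x - 9 = -9 + x)
37218 + u(L(-10, n(2, -1)), -221) = 37218 + (-9 + (-5 - 1)) = 37218 + (-9 - 6) = 37218 - 15 = 37203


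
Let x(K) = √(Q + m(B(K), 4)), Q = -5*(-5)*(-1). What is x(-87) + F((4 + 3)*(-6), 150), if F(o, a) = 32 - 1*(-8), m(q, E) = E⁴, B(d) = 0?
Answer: 40 + √231 ≈ 55.199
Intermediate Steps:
F(o, a) = 40 (F(o, a) = 32 + 8 = 40)
Q = -25 (Q = 25*(-1) = -25)
x(K) = √231 (x(K) = √(-25 + 4⁴) = √(-25 + 256) = √231)
x(-87) + F((4 + 3)*(-6), 150) = √231 + 40 = 40 + √231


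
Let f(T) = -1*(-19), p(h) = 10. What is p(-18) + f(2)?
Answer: 29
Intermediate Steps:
f(T) = 19
p(-18) + f(2) = 10 + 19 = 29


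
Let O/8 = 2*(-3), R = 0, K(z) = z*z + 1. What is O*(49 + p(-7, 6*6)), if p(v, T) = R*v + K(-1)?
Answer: -2448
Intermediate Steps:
K(z) = 1 + z² (K(z) = z² + 1 = 1 + z²)
p(v, T) = 2 (p(v, T) = 0*v + (1 + (-1)²) = 0 + (1 + 1) = 0 + 2 = 2)
O = -48 (O = 8*(2*(-3)) = 8*(-6) = -48)
O*(49 + p(-7, 6*6)) = -48*(49 + 2) = -48*51 = -2448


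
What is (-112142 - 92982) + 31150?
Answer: -173974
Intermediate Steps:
(-112142 - 92982) + 31150 = -205124 + 31150 = -173974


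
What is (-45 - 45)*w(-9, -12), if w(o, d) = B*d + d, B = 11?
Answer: 12960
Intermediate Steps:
w(o, d) = 12*d (w(o, d) = 11*d + d = 12*d)
(-45 - 45)*w(-9, -12) = (-45 - 45)*(12*(-12)) = -90*(-144) = 12960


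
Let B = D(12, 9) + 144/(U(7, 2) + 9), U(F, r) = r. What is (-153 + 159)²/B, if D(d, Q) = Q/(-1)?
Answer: 44/5 ≈ 8.8000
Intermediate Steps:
D(d, Q) = -Q (D(d, Q) = Q*(-1) = -Q)
B = 45/11 (B = -1*9 + 144/(2 + 9) = -9 + 144/11 = 45/11 ≈ 4.0909)
(-153 + 159)²/B = (-153 + 159)²/(45/11) = 6²*(11/45) = 36*(11/45) = 44/5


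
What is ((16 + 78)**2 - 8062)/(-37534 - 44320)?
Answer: -387/40927 ≈ -0.0094559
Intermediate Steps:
((16 + 78)**2 - 8062)/(-37534 - 44320) = (94**2 - 8062)/(-81854) = (8836 - 8062)*(-1/81854) = 774*(-1/81854) = -387/40927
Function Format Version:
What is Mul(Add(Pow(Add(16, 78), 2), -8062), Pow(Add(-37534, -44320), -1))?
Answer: Rational(-387, 40927) ≈ -0.0094559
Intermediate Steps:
Mul(Add(Pow(Add(16, 78), 2), -8062), Pow(Add(-37534, -44320), -1)) = Mul(Add(Pow(94, 2), -8062), Pow(-81854, -1)) = Mul(Add(8836, -8062), Rational(-1, 81854)) = Mul(774, Rational(-1, 81854)) = Rational(-387, 40927)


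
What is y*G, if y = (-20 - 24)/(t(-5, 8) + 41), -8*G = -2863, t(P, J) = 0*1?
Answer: -31493/82 ≈ -384.06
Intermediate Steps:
t(P, J) = 0
G = 2863/8 (G = -⅛*(-2863) = 2863/8 ≈ 357.88)
y = -44/41 (y = (-20 - 24)/(0 + 41) = -44/41 ≈ -1.0732)
y*G = -44/41*2863/8 = -31493/82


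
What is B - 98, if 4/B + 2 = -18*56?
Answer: -49492/505 ≈ -98.004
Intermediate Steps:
B = -2/505 (B = 4/(-2 - 18*56) = 4/(-2 - 1008) = 4/(-1010) = 4*(-1/1010) = -2/505 ≈ -0.0039604)
B - 98 = -2/505 - 98 = -49492/505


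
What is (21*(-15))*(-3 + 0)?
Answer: 945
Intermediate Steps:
(21*(-15))*(-3 + 0) = -315*(-3) = 945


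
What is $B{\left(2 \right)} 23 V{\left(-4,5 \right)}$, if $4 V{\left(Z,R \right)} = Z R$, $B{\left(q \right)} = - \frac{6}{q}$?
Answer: $345$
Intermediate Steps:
$V{\left(Z,R \right)} = \frac{R Z}{4}$ ($V{\left(Z,R \right)} = \frac{Z R}{4} = \frac{R Z}{4}$)
$B{\left(2 \right)} 23 V{\left(-4,5 \right)} = - \frac{6}{2} \cdot 23 \cdot \frac{1}{4} \cdot 5 \left(-4\right) = \left(-6\right) \frac{1}{2} \cdot 23 \left(-5\right) = \left(-3\right) 23 \left(-5\right) = \left(-69\right) \left(-5\right) = 345$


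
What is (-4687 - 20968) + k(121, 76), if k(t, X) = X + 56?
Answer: -25523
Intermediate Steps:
k(t, X) = 56 + X
(-4687 - 20968) + k(121, 76) = (-4687 - 20968) + (56 + 76) = -25655 + 132 = -25523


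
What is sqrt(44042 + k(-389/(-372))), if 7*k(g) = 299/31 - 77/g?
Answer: sqrt(313758536783209)/84413 ≈ 209.84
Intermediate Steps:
k(g) = 299/217 - 11/g (k(g) = (299/31 - 77/g)/7 = 299/217 - 11/g)
sqrt(44042 + k(-389/(-372))) = sqrt(44042 + (299/217 - 11/((-389/(-372))))) = sqrt(44042 + (299/217 - 11/((-389*(-1/372))))) = sqrt(44042 + (299/217 - 11/389/372)) = sqrt(44042 + (299/217 - 11*372/389)) = sqrt(44042 + (299/217 - 4092/389)) = sqrt(44042 - 771653/84413) = sqrt(3716945693/84413) = sqrt(313758536783209)/84413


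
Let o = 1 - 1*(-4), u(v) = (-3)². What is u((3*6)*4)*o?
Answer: 45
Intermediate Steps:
u(v) = 9
o = 5 (o = 1 + 4 = 5)
u((3*6)*4)*o = 9*5 = 45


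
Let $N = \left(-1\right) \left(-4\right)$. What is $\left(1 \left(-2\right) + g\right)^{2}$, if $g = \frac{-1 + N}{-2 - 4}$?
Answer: $\frac{25}{4} \approx 6.25$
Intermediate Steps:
$N = 4$
$g = - \frac{1}{2}$ ($g = \frac{-1 + 4}{-2 - 4} = \frac{3}{-6} = 3 \left(- \frac{1}{6}\right) = - \frac{1}{2} \approx -0.5$)
$\left(1 \left(-2\right) + g\right)^{2} = \left(1 \left(-2\right) - \frac{1}{2}\right)^{2} = \left(-2 - \frac{1}{2}\right)^{2} = \left(- \frac{5}{2}\right)^{2} = \frac{25}{4}$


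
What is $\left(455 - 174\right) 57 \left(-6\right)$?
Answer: $-96102$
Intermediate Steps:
$\left(455 - 174\right) 57 \left(-6\right) = 281 \left(-342\right) = -96102$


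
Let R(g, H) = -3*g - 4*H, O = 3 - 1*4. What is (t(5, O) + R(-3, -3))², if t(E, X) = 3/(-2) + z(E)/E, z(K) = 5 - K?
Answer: 1521/4 ≈ 380.25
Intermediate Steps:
O = -1 (O = 3 - 4 = -1)
R(g, H) = -4*H - 3*g
t(E, X) = -3/2 + (5 - E)/E (t(E, X) = 3/(-2) + (5 - E)/E = 3*(-½) + (5 - E)/E = -3/2 + (5 - E)/E)
(t(5, O) + R(-3, -3))² = ((-5/2 + 5/5) + (-4*(-3) - 3*(-3)))² = ((-5/2 + 5*(⅕)) + (12 + 9))² = ((-5/2 + 1) + 21)² = (-3/2 + 21)² = (39/2)² = 1521/4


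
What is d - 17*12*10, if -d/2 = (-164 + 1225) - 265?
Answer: -3632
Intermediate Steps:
d = -1592 (d = -2*((-164 + 1225) - 265) = -2*(1061 - 265) = -2*796 = -1592)
d - 17*12*10 = -1592 - 17*12*10 = -1592 - 204*10 = -1592 - 2040 = -3632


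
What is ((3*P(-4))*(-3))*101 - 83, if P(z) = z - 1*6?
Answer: 9007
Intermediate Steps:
P(z) = -6 + z (P(z) = z - 6 = -6 + z)
((3*P(-4))*(-3))*101 - 83 = ((3*(-6 - 4))*(-3))*101 - 83 = ((3*(-10))*(-3))*101 - 83 = -30*(-3)*101 - 83 = 90*101 - 83 = 9090 - 83 = 9007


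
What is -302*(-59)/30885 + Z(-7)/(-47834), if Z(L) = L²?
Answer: 850792847/1477353090 ≈ 0.57589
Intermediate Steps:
-302*(-59)/30885 + Z(-7)/(-47834) = -302*(-59)/30885 + (-7)²/(-47834) = 17818*(1/30885) + 49*(-1/47834) = 17818/30885 - 49/47834 = 850792847/1477353090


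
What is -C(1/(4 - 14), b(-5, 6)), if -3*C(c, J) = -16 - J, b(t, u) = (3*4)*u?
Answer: -88/3 ≈ -29.333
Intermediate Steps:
b(t, u) = 12*u
C(c, J) = 16/3 + J/3 (C(c, J) = -(-16 - J)/3 = 16/3 + J/3)
-C(1/(4 - 14), b(-5, 6)) = -(16/3 + (12*6)/3) = -(16/3 + (1/3)*72) = -(16/3 + 24) = -1*88/3 = -88/3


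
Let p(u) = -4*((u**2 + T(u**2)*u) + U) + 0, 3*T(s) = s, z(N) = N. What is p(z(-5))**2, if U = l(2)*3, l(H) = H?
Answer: 16384/9 ≈ 1820.4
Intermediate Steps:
T(s) = s/3
U = 6 (U = 2*3 = 6)
p(u) = -24 - 4*u**2 - 4*u**3/3 (p(u) = -4*((u**2 + (u**2/3)*u) + 6) + 0 = -4*((u**2 + u**3/3) + 6) + 0 = -4*(6 + u**2 + u**3/3) + 0 = (-24 - 4*u**2 - 4*u**3/3) + 0 = -24 - 4*u**2 - 4*u**3/3)
p(z(-5))**2 = (-24 - 4*(-5)**2 - 4/3*(-5)**3)**2 = (-24 - 4*25 - 4/3*(-125))**2 = (-24 - 100 + 500/3)**2 = (128/3)**2 = 16384/9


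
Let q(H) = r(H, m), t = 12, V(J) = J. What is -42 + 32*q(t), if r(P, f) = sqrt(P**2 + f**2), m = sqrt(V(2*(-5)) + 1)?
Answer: -42 + 96*sqrt(15) ≈ 329.81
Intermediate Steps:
m = 3*I (m = sqrt(2*(-5) + 1) = sqrt(-10 + 1) = sqrt(-9) = 3*I ≈ 3.0*I)
q(H) = sqrt(-9 + H**2) (q(H) = sqrt(H**2 + (3*I)**2) = sqrt(H**2 - 9) = sqrt(-9 + H**2))
-42 + 32*q(t) = -42 + 32*sqrt(-9 + 12**2) = -42 + 32*sqrt(-9 + 144) = -42 + 32*sqrt(135) = -42 + 32*(3*sqrt(15)) = -42 + 96*sqrt(15)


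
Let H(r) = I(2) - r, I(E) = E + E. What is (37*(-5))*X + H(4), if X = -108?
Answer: 19980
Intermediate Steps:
I(E) = 2*E
H(r) = 4 - r (H(r) = 2*2 - r = 4 - r)
(37*(-5))*X + H(4) = (37*(-5))*(-108) + (4 - 1*4) = -185*(-108) + (4 - 4) = 19980 + 0 = 19980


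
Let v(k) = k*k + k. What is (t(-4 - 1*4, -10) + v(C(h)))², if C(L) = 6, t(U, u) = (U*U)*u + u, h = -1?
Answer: 369664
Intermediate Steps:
t(U, u) = u + u*U² (t(U, u) = U²*u + u = u*U² + u = u + u*U²)
v(k) = k + k² (v(k) = k² + k = k + k²)
(t(-4 - 1*4, -10) + v(C(h)))² = (-10*(1 + (-4 - 1*4)²) + 6*(1 + 6))² = (-10*(1 + (-4 - 4)²) + 6*7)² = (-10*(1 + (-8)²) + 42)² = (-10*(1 + 64) + 42)² = (-10*65 + 42)² = (-650 + 42)² = (-608)² = 369664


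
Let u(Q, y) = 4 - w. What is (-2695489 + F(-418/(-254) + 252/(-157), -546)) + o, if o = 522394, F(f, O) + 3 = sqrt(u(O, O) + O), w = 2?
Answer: -2173098 + 4*I*sqrt(34) ≈ -2.1731e+6 + 23.324*I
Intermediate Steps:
u(Q, y) = 2 (u(Q, y) = 4 - 1*2 = 4 - 2 = 2)
F(f, O) = -3 + sqrt(2 + O)
(-2695489 + F(-418/(-254) + 252/(-157), -546)) + o = (-2695489 + (-3 + sqrt(2 - 546))) + 522394 = (-2695489 + (-3 + sqrt(-544))) + 522394 = (-2695489 + (-3 + 4*I*sqrt(34))) + 522394 = (-2695492 + 4*I*sqrt(34)) + 522394 = -2173098 + 4*I*sqrt(34)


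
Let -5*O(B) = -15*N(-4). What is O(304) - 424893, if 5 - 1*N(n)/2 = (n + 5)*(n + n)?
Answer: -424815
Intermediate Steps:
N(n) = 10 - 4*n*(5 + n) (N(n) = 10 - 2*(n + 5)*(n + n) = 10 - 2*(5 + n)*2*n = 10 - 4*n*(5 + n))
O(B) = 78 (O(B) = -(-3)*(10 - 20*(-4) - 4*(-4)²) = -(-3)*(10 + 80 - 4*16) = -(-3)*(10 + 80 - 64) = -(-3)*26 = -⅕*(-390) = 78)
O(304) - 424893 = 78 - 424893 = -424815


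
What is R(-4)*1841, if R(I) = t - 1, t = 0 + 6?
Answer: 9205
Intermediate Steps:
t = 6
R(I) = 5 (R(I) = 6 - 1 = 5)
R(-4)*1841 = 5*1841 = 9205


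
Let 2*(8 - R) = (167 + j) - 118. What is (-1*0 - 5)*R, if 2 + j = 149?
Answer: 450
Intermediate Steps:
j = 147 (j = -2 + 149 = 147)
R = -90 (R = 8 - ((167 + 147) - 118)/2 = 8 - (314 - 118)/2 = 8 - 1/2*196 = 8 - 98 = -90)
(-1*0 - 5)*R = (-1*0 - 5)*(-90) = (0 - 5)*(-90) = -5*(-90) = 450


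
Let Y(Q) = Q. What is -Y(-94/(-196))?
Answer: -47/98 ≈ -0.47959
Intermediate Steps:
-Y(-94/(-196)) = -(-94)/(-196) = -(-94)*(-1)/196 = -1*47/98 = -47/98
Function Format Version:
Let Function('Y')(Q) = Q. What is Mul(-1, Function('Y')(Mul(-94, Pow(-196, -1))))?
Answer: Rational(-47, 98) ≈ -0.47959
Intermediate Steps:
Mul(-1, Function('Y')(Mul(-94, Pow(-196, -1)))) = Mul(-1, Mul(-94, Pow(-196, -1))) = Mul(-1, Mul(-94, Rational(-1, 196))) = Mul(-1, Rational(47, 98)) = Rational(-47, 98)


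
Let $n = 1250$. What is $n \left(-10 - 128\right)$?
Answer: $-172500$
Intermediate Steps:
$n \left(-10 - 128\right) = 1250 \left(-10 - 128\right) = 1250 \left(-138\right) = -172500$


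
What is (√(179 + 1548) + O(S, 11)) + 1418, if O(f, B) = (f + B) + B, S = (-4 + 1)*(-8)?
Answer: 1464 + √1727 ≈ 1505.6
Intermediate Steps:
S = 24 (S = -3*(-8) = 24)
O(f, B) = f + 2*B (O(f, B) = (B + f) + B = f + 2*B)
(√(179 + 1548) + O(S, 11)) + 1418 = (√(179 + 1548) + (24 + 2*11)) + 1418 = (√1727 + (24 + 22)) + 1418 = (√1727 + 46) + 1418 = (46 + √1727) + 1418 = 1464 + √1727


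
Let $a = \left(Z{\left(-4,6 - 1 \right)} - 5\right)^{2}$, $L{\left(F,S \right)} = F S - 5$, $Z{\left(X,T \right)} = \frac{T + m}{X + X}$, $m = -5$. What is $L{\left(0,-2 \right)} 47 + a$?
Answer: $-210$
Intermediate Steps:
$Z{\left(X,T \right)} = \frac{-5 + T}{2 X}$ ($Z{\left(X,T \right)} = \frac{T - 5}{X + X} = \frac{-5 + T}{2 X}$)
$L{\left(F,S \right)} = -5 + F S$
$a = 25$ ($a = \left(\frac{-5 + \left(6 - 1\right)}{2 \left(-4\right)} - 5\right)^{2} = \left(\frac{1}{2} \left(- \frac{1}{4}\right) \left(-5 + \left(6 - 1\right)\right) - 5\right)^{2} = \left(\frac{1}{2} \left(- \frac{1}{4}\right) \left(-5 + 5\right) - 5\right)^{2} = \left(\frac{1}{2} \left(- \frac{1}{4}\right) 0 - 5\right)^{2} = \left(0 - 5\right)^{2} = \left(-5\right)^{2} = 25$)
$L{\left(0,-2 \right)} 47 + a = \left(-5 + 0 \left(-2\right)\right) 47 + 25 = \left(-5 + 0\right) 47 + 25 = \left(-5\right) 47 + 25 = -235 + 25 = -210$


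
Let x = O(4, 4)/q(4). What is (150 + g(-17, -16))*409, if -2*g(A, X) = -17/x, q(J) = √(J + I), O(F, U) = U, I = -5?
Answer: 61350 + 6953*I/8 ≈ 61350.0 + 869.13*I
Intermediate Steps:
q(J) = √(-5 + J) (q(J) = √(J - 5) = √(-5 + J))
x = -4*I (x = 4/(√(-5 + 4)) = 4/(√(-1)) = 4/I = 4*(-I) = -4*I ≈ -4.0*I)
g(A, X) = 17*I/8 (g(A, X) = -(-17)/(2*((-4*I))) = -(-17)*I/4/2 = -(-17)*I/8 = 17*I/8)
(150 + g(-17, -16))*409 = (150 + 17*I/8)*409 = 61350 + 6953*I/8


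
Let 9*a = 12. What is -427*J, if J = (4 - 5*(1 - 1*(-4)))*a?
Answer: 11956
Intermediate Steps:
a = 4/3 (a = (1/9)*12 = 4/3 ≈ 1.3333)
J = -28 (J = (4 - 5*(1 - 1*(-4)))*(4/3) = (4 - 5*(1 + 4))*(4/3) = (4 - 5*5)*(4/3) = (4 - 25)*(4/3) = -21*4/3 = -28)
-427*J = -427*(-28) = 11956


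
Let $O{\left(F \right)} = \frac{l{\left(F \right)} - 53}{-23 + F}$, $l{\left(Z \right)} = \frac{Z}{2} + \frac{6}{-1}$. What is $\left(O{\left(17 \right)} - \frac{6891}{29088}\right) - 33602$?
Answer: $- \frac{108575227}{3232} \approx -33594.0$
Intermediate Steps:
$l{\left(Z \right)} = -6 + \frac{Z}{2}$ ($l{\left(Z \right)} = Z \frac{1}{2} + 6 \left(-1\right) = \frac{Z}{2} - 6 = -6 + \frac{Z}{2}$)
$O{\left(F \right)} = \frac{-59 + \frac{F}{2}}{-23 + F}$ ($O{\left(F \right)} = \frac{\left(-6 + \frac{F}{2}\right) - 53}{-23 + F} = \frac{-59 + \frac{F}{2}}{-23 + F}$)
$\left(O{\left(17 \right)} - \frac{6891}{29088}\right) - 33602 = \left(\frac{-118 + 17}{2 \left(-23 + 17\right)} - \frac{6891}{29088}\right) - 33602 = \left(\frac{1}{2} \frac{1}{-6} \left(-101\right) - \frac{2297}{9696}\right) - 33602 = \left(\frac{1}{2} \left(- \frac{1}{6}\right) \left(-101\right) - \frac{2297}{9696}\right) - 33602 = \left(\frac{101}{12} - \frac{2297}{9696}\right) - 33602 = \frac{26437}{3232} - 33602 = - \frac{108575227}{3232}$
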